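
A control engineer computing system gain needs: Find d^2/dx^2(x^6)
Apply power rule 2 times:
d^1: 6x^5
d^2: 30x^4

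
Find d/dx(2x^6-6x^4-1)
Power rule: d/dx(ax^n) = n·a·x^(n-1)
Term by term: 12·x^5-24·x^3

Answer: 12x^5-24x^3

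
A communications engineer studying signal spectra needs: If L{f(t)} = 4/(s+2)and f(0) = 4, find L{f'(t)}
L{f'(t)}=s·F(s) - f(0)=4s/(s+2)-4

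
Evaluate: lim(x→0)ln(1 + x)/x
L'Hôpital (0/0): lim 1/(1 + x) / 1 = 1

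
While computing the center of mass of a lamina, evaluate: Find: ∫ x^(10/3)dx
Power rule: ∫ x^(10/3) dx = x^(13/3)/(13/3) + C

Answer: (3/13)·x^(13/3) + C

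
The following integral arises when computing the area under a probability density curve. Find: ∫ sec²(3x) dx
Since d/dx[tan(3x)] = 3sec²(3x), integral = tan(3x)/3 + C

Answer: (1/3)tan(3x) + C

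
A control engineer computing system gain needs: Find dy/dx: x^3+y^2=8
Differentiate: 3x^2 + 2y·(dy/dx)=0
dy/dx=-3x^2/(2y)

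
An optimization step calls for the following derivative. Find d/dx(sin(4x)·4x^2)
Product rule: (fg)' = f'g + fg'
f = sin(4x), f' = 4·cos(4x)
g = 4x^2, g' = 8x

Answer: 16·cos(4x)·x^2 + 8·sin(4x)·x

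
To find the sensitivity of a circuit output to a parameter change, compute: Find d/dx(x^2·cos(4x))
Product rule: (fg)' = f'g + fg'
f = x^2, f' = 2x
g = cos(4x), g' = -4·sin(4x)

Answer: 2x·cos(4x) - 4x^2·sin(4x)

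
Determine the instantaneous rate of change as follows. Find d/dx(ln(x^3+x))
Chain rule: d/dx[ln(u)]=u'/u where u=x^3+x
u'=3x^2+1

Answer: (3x^2+1)/(x^3+x)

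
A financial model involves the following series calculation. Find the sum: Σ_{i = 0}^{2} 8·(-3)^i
Geometric series: S = a(1 - r^n)/(1 - r)
a = 8, r = -3, n = 3
S = 8(1+27)/4 = 56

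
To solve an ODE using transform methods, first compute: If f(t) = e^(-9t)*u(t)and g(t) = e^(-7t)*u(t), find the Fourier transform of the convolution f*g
By the convolution theorem: F{f * g}=F(omega) * G(omega)
F(omega)=1/(9 + j * omega), G(omega)=1/(7 + j * omega)
F{f * g}=1/((9 + j * omega)(7 + j * omega))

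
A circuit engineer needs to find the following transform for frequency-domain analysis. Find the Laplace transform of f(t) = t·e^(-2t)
L{t·e^(at)}=1/(s-a)²
L{t·e^(-2t)}=1/(s+2)²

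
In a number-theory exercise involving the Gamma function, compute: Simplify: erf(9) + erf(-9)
erf is odd: erf(-9) = -erf(9)
erf(9)+erf(-9) = erf(9) - erf(9) = 0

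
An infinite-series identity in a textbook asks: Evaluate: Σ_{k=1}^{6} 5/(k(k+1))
Partial fractions: 5/(k(k + 1))=5/k - 5/(k + 1)
Telescoping sum: 5(1 - 1/7)=5·6/7

Answer: 30/7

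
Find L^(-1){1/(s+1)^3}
L^(-1){1/(s-a)^n}=t^(n-1)·e^(at)/(n-1)!
Here a=-1, n=3: t^2·e^(-t)/2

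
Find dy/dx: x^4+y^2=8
Differentiate: 4x^3 + 2y·(dy/dx) = 0
dy/dx = -4x^3/(2y)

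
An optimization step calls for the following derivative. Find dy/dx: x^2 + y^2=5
Differentiate: 2x + 2y·(dy/dx) = 0
dy/dx = -2x/(2y)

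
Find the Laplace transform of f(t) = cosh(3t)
L{cosh(at)}=s/(s²-a²)
L{cosh(3t)}=s/(s²-9)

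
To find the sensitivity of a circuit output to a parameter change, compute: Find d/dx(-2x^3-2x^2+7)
Power rule: d/dx(ax^n)=n·a·x^(n-1)
Term by term: -6·x^2 - 4·x

Answer: -6x^2 - 4x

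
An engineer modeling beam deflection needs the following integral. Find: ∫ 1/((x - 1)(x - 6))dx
Partial fractions: 1/((x-1)(x-6))=A/(x-1) + B/(x-6)
A=-1/5, B=1/5
∫ [-1/5· 1/(x-1) + 1/5· 1/(x-6)] dx
=(1/5)[ln|x-6| - ln|x-1|] + C

Answer: (1/5)·ln|(x-6)/(x-1)| + C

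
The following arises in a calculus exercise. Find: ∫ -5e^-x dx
Since d/dx[e^-x] = - e^-x, we get 5e^-x+C

Answer: 5e^-x+C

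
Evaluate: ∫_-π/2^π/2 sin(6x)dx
Antiderivative: -cos(6x)/6
Evaluate at bounds: [-cos(6·π/2)/6] - [-cos(6·-π/2)/6]
=(-(-1)+(-1))/6=0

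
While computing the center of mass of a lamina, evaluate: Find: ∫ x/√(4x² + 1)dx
Let u=4x² + 1, du=8x dx
∫ (1/8)·u^(-1/2) du=√u/4 + C

Answer: √(4x² + 1)/4 + C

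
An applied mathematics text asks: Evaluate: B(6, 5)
B(x,y)=Γ(x)Γ(y)/Γ(x+y)=(x-1)!(y-1)!/(x+y-1)!
B(6,5)=5!·4!/10!=1/1260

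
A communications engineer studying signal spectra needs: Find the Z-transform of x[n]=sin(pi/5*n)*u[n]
Z{sin(w0 * n) * u[n]}=z * sin(w0)/(z^2-2z * cos(w0)+1)
With w0=pi/5: X(z)=z * sin(pi/5)/(z^2-2z * cos(pi/5)+1)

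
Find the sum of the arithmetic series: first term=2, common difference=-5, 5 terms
Last term: a_n = 2 + (5 - 1)·-5 = -18
Sum = n(a_1 + a_n)/2 = 5(2 + (-18))/2 = -40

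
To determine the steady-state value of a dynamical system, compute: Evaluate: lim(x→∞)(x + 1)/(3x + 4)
Divide numerator and denominator by x:
lim (1 + 1/x)/(3 + 4/x)=1/3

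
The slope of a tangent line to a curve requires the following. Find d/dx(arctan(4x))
d/dx[arctan(u)]=u'/(1+u²), u=4x, u'=4

Answer: 4/(1+16x²)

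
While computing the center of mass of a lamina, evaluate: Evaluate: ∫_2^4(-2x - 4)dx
Step 1: Find antiderivative F(x)=-x^2 - 4x
Step 2: F(4) - F(2)=-32 - (-12)=-20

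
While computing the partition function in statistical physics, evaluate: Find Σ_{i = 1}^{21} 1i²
= 1·n(n+1)(2n+1)/6 = 1·21·22·43/6 = 3311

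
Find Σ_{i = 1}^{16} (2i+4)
= 2·Σ i+4·16 = 2·136+64 = 336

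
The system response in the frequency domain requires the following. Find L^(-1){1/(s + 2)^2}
L^(-1){1/(s-a)^n} = t^(n-1)·e^(at)/(n-1)!
Here a = -2, n = 2: t^1·e^(-2t)/1

Answer: t·e^(-2t)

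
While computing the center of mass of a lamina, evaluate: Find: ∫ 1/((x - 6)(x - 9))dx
Partial fractions: 1/((x-6)(x-9))=A/(x-6)+B/(x-9)
A=-1/3, B=1/3
∫ [-1/3· 1/(x-6)+1/3· 1/(x-9)] dx
=(1/3)[ln|x-9| - ln|x-6|]+C

Answer: (1/3)·ln|(x-9)/(x-6)|+C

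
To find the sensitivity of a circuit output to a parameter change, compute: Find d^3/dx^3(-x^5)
Apply power rule 3 times:
d^1: -5x^4
d^2: -20x^3
d^3: -60x^2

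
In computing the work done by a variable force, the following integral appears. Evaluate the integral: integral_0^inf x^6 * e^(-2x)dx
This is a Gamma integral. Substitute u = 2x (du = 2 dx):
integral_0^inf x^6 * e^(-2x) dx = (1/2^7) integral_0^inf u^6 * e^(-u) du
= Gamma(7)/2^7 = 6!/2^7 = 720/128

Answer: 45/8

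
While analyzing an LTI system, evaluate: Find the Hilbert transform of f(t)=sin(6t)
The Hilbert transform shifts each frequency component by -pi/2.
H{sin(wt)} = -cos(wt)
With w = 6: H{sin(6t)} = -cos(6t)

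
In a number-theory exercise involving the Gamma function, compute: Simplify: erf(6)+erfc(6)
By definition erfc(x) = 1 - erf(x)
erf(6)+erfc(6) = erf(6)+1 - erf(6) = 1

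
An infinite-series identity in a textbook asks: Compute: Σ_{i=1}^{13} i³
Using formula: Σ i^3=[n(n+1)/2]²=[13·14/2]²=8281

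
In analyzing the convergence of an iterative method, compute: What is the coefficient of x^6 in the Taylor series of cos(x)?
cos(x) = Σ (-1)^k x^(2k)/(2k)!
For x^6: (-1)^3/6! = -1/720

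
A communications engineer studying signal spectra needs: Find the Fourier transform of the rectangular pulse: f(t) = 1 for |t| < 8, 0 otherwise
F(omega) = integral from -8 to 8 of e^(-j*omega*t) dt
= 2*sin(8*omega)/omega = 16*sinc(8*omega/pi)

Answer: 2*sin(8*omega)/omega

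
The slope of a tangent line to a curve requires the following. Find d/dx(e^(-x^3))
Chain rule: d/dx[e^u]=e^u · u' where u=-x^3
u'=-3x^2

Answer: -3x^2·e^(-x^3)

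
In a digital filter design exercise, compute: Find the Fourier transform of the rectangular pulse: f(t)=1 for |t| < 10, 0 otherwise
F(omega) = integral from -10 to 10 of e^(-j*omega*t) dt
= 2*sin(10*omega)/omega = 20*sinc(10*omega/pi)

Answer: 2*sin(10*omega)/omega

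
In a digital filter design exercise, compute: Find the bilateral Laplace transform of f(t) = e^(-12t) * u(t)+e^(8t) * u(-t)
For e^(-12t)*u(t): L = 1/(s+12), Re(s) > -12
For e^(8t)*u(-t): L = -1/(s-8), Re(s) < 8
Combined: F(s) = 1/(s+12)-1/(s-8), -12 < Re(s) < 8

Answer: 1/(s+12)-1/(s-8), ROC: -12 < Re(s) < 8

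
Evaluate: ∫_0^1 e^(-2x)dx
Antiderivative: (1/(-2))e^(-2x)
Evaluate: (1/(-2))(e^-2 - 1)

Answer: (e^-2 - 1)/(-2)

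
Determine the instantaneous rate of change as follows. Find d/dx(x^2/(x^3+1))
Quotient rule: (f/g)'=(f'g - fg')/g²
f=x^2, f'=2x
g=x^3 + 1, g'=3x^2

Answer: (2x·(x^3 + 1) - 3x^4)/(x^3 + 1)²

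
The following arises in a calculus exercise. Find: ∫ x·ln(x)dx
By parts: u = ln(x), dv = x dx
du = 1/x dx, v = x^2/2
= x^2·ln(x)/2 - ∫ x/2 dx
= x^2·ln(x)/2 - x^2/4 + C

Answer: x^2(ln(x)/2 - 1/4) + C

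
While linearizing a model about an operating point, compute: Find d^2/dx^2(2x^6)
Apply power rule 2 times:
d^1: 12x^5
d^2: 60x^4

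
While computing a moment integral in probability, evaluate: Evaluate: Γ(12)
Γ(n)=(n-1)! for positive integers
Γ(12)=11!=39916800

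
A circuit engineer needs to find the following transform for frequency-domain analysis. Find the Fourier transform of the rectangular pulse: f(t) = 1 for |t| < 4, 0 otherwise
F(omega) = integral from -4 to 4 of e^(-j*omega*t) dt
= 2*sin(4*omega)/omega = 8*sinc(4*omega/pi)

Answer: 2*sin(4*omega)/omega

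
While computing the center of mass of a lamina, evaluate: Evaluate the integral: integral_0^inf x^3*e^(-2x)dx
This is a Gamma integral. Substitute u=2x (du=2 dx):
integral_0^inf x^3 * e^(-2x) dx=(1/2^4) integral_0^inf u^3 * e^(-u) du
=Gamma(4)/2^4=3!/2^4=6/16

Answer: 3/8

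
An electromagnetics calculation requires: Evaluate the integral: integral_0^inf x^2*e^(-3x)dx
This is a Gamma integral. Substitute u = 3x (du = 3 dx):
integral_0^inf x^2*e^(-3x) dx = (1/3^3) integral_0^inf u^2*e^(-u) du
= Gamma(3)/3^3 = 2!/3^3 = 2/27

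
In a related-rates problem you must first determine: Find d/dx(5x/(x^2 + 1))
Quotient rule: (f/g)'=(f'g - fg')/g²
f=5x, f'=5
g=x^2 + 1, g'=2x

Answer: (5·(x^2 + 1) - 10x^2)/(x^2 + 1)²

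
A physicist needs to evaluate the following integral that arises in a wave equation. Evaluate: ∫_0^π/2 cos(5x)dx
Antiderivative: sin(5x)/5
Evaluate at bounds: [sin(5·π/2)/5] - [sin(5·0)/5]
= ((1) - (0))/5 = 1/5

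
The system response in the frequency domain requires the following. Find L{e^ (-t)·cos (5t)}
First shifting: L{e^(at)f(t)}=F(s-a)
L{cos(5t)}=s/(s² + 25)
Shift: (s + 1)/((s + 1)² + 25)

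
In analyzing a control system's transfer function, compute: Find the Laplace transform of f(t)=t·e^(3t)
L{t·e^(at)}=1/(s-a)²
L{t·e^(3t)}=1/(s-3)²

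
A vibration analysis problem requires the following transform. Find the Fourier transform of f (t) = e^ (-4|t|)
Using the standard pair: F{e^(-a|t|)} = 2a/(a^2 + omega^2)
With a = 4: F(omega) = 8/(16 + omega^2)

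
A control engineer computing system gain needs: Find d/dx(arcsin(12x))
d/dx[arcsin(u)]=u'/√(1-u²), u=12x, u'=12

Answer: 12/√(1 - 144x²)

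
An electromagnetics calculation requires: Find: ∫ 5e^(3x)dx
Since d/dx[e^(3x)]=3e^(3x), we get 5/3 e^(3x) + C

Answer: (5/3)e^(3x) + C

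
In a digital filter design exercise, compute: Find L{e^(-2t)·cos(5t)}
First shifting: L{e^(at)f(t)}=F(s-a)
L{cos(5t)}=s/(s² + 25)
Shift: (s + 2)/((s + 2)² + 25)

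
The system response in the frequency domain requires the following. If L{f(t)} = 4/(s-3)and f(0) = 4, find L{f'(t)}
L{f'(t)} = s·F(s) - f(0) = 4s/(s-3)-4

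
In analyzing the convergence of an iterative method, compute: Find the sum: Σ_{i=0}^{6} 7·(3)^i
Geometric series: S = a(1 - r^n)/(1 - r)
a = 7, r = 3, n = 7
S = 7(1 - 2187)/-2 = 7651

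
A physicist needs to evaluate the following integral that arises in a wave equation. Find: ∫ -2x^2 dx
Using power rule: ∫ -2x^2 dx = -2/3 x^3+C = (-2/3)x^3+C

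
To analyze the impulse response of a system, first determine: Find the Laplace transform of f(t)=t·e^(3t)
L{t·e^(at)} = 1/(s-a)²
L{t·e^(3t)} = 1/(s-3)²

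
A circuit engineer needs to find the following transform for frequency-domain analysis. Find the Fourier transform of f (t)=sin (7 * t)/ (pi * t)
sin(W * t)/(pi * t) = (W/pi) * sinc(W * t/pi) is the impulse response of the ideal low-pass filter with cutoff W (here W = 7).
Its Fourier transform is a rectangular function:
F(omega) = 1 for |omega| < 7, 0 otherwise

Answer: rect(omega/14) [i.e., 1 for |omega| < 7, 0 otherwise]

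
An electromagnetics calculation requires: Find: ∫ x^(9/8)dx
Power rule: ∫ x^(9/8) dx=x^(17/8)/(17/8) + C

Answer: (8/17)·x^(17/8) + C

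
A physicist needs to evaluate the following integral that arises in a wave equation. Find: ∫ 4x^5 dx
Using power rule: ∫ 4x^5 dx=4/6 x^6 + C=(2/3)x^6 + C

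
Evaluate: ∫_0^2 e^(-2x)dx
Antiderivative: (1/(-2))e^(-2x)
Evaluate: (1/(-2))(e^-4-1)

Answer: (e^-4-1)/(-2)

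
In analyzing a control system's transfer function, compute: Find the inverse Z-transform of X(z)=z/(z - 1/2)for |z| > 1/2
Standard pair: z/(z-a) <-> a^n*u[n] for causal signals
With a=1/2: x[n]=(1/2)^n*u[n]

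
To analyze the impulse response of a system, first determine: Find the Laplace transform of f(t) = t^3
L{t^n} = n!/s^(n + 1)
L{t^3} = 3!/s^4 = 6/s^4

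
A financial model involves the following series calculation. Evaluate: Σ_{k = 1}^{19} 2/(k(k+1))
Partial fractions: 2/(k(k + 1))=2/k - 2/(k + 1)
Telescoping sum: 2(1 - 1/20)=2·19/20

Answer: 19/10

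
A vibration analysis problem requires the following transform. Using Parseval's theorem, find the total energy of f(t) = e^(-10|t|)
Parseval's theorem: E=integral |f(t)|^2 dt=(1/2pi) integral |F(omega)|^2 domega
E=integral_{-inf}^{inf} e^(-20|t|) dt=2 * integral_0^inf e^(-20t) dt=2/(2 * 10)=1/10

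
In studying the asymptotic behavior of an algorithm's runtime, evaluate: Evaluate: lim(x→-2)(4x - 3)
Polynomial is continuous, so substitute x = -2:
4·(-2) - 3 = -11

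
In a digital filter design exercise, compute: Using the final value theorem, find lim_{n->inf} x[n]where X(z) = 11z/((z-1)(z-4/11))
Final value theorem: lim x[n]=lim_{z->1} (z-1) * X(z)
(z-1) * X(z)=11z/(z-4/11)
As z->1: 11/(1-4/11)=11/(7/11)=121/7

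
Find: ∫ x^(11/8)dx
Power rule: ∫ x^(11/8) dx=x^(19/8)/(19/8)+C

Answer: (8/19)·x^(19/8)+C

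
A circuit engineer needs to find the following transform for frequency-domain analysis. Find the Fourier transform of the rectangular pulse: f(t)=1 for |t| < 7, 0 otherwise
F(omega) = integral from -7 to 7 of e^(-j*omega*t) dt
= 2*sin(7*omega)/omega = 14*sinc(7*omega/pi)

Answer: 2*sin(7*omega)/omega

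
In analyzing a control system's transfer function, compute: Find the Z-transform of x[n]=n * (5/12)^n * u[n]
Using the property Z{n*a^n*u[n]} = az/(z-a)^2
With a = 5/12: X(z) = (5/12)z/(z - 5/12)^2, |z| > 5/12

Answer: (5/12)z/(z - 5/12)^2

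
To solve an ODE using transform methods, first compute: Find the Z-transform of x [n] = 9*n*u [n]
Z{n*u[n]}=z/(z-1)^2
By linearity: Z{9*n*u[n]}=9z/(z-1)^2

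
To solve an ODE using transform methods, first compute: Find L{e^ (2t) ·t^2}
First shifting: L{e^(at)f(t)} = F(s-a)
L{t^2} = 2/s^3
Shift s → s-2: 2/(s-2)^3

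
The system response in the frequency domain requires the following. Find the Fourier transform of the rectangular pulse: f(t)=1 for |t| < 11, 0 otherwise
F(omega)=integral from -11 to 11 of e^(-j*omega*t) dt
=2*sin(11*omega)/omega=22*sinc(11*omega/pi)

Answer: 2*sin(11*omega)/omega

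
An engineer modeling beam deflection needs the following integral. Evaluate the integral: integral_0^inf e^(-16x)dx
integral_0^inf e^(-16x) dx=[-1/16*e^(-16x)]_0^inf
=0 - (-1/16)=1/16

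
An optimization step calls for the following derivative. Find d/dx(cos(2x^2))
Chain rule: d/dx[cos(u)] = -sin(u)·u' where u = 2x^2
u' = 4x

Answer: -4x·sin(2x^2)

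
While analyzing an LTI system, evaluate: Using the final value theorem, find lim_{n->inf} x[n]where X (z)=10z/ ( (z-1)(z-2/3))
Final value theorem: lim x[n]=lim_{z->1} (z-1)*X(z)
(z-1)*X(z)=10z/(z-2/3)
As z->1: 10/(1-2/3)=10/(1/3)=30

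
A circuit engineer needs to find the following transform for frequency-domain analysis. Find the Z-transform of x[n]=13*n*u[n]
Z{n * u[n]} = z/(z-1)^2
By linearity: Z{13 * n * u[n]} = 13z/(z-1)^2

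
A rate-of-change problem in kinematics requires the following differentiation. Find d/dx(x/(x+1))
Quotient rule: (f/g)'=(f'g - fg')/g²
f=x, f'=1
g=x + 1, g'=1

Answer: (1·(x + 1) - x)/(x + 1)²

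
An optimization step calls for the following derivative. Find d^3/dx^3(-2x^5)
Apply power rule 3 times:
d^1: -10x^4
d^2: -40x^3
d^3: -120x^2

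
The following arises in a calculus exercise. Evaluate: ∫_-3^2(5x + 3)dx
Step 1: Find antiderivative F(x) = (5/2)x^2 + 3x
Step 2: F(2) - F(-3) = 16 - (27/2) = 5/2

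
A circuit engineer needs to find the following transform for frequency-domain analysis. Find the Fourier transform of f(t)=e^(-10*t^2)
The Fourier transform of a Gaussian e^(-a*t^2) is sqrt(pi/a)*e^(-omega^2/(4a)).
With a=10: F(omega)=sqrt(pi/10)*e^(-omega^2/40)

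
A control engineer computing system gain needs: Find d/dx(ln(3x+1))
Chain rule: d/dx[ln(u)] = u'/u where u = 3x + 1
u' = 3

Answer: (3)/(3x + 1)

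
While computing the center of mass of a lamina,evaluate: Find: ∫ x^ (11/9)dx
Power rule: ∫ x^(11/9) dx=x^(20/9)/(20/9)+C

Answer: (9/20)·x^(20/9)+C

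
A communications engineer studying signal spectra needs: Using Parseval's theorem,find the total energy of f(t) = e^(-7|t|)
Parseval's theorem: E=integral |f(t)|^2 dt=(1/2pi) integral |F(omega)|^2 domega
E=integral_{-inf}^{inf} e^(-14|t|) dt=2 * integral_0^inf e^(-14t) dt=2/(2 * 7)=1/7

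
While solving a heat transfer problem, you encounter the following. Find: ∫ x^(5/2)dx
Power rule: ∫ x^(5/2) dx = x^(7/2)/(7/2) + C

Answer: (2/7)·x^(7/2) + C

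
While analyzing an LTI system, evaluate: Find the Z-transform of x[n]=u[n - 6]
Using the time-shift property: Z{u[n-6]}=z^(-6) * z/(z-1)
=z^(-5)/(z-1)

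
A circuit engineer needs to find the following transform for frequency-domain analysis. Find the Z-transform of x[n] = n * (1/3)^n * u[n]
Using the property Z{n * a^n * u[n]} = az/(z-a)^2
With a = 1/3: X(z) = (1/3)z/(z - 1/3)^2, |z| > 1/3

Answer: (1/3)z/(z - 1/3)^2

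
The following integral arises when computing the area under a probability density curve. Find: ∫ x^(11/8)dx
Power rule: ∫ x^(11/8) dx = x^(19/8)/(19/8) + C

Answer: (8/19)·x^(19/8) + C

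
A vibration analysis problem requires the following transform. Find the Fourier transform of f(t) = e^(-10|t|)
Using the standard pair: F{e^(-a|t|)} = 2a/(a^2 + omega^2)
With a = 10: F(omega) = 20/(100 + omega^2)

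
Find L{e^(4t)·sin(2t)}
First shifting: L{e^(at)f(t)} = F(s-a)
L{sin(2t)} = 2/(s² + 4)
Shift: 2/((s-4)² + 4)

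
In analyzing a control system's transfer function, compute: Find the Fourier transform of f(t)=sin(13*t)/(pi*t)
sin(W*t)/(pi*t) = (W/pi)*sinc(W*t/pi) is the impulse response of the ideal low-pass filter with cutoff W (here W = 13).
Its Fourier transform is a rectangular function:
F(omega) = 1 for |omega| < 13, 0 otherwise

Answer: rect(omega/26) [i.e., 1 for |omega| < 13, 0 otherwise]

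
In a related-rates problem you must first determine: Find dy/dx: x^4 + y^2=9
Differentiate: 4x^3+2y·(dy/dx)=0
dy/dx=-4x^3/(2y)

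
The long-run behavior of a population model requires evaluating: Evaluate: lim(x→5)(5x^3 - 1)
Polynomial is continuous, so substitute x = 5:
5·5^3 - 1 = 624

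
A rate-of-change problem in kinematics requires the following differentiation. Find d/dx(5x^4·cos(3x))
Product rule: (fg)'=f'g+fg'
f=5x^4, f'=20x^3
g=cos(3x), g'=-3·sin(3x)

Answer: 20x^3·cos(3x)-15x^4·sin(3x)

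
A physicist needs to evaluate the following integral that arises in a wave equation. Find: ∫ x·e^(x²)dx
Let u=x², du=2x dx
∫ (1/2)e^u du=e^u/2+C

Answer: e^(x²)/2+C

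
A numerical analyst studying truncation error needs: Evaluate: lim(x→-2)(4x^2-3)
Polynomial is continuous, so substitute x=-2:
4·(-2)^2 - 3=13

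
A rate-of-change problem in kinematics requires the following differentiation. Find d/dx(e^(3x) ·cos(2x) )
Product rule: (fg)' = f'g + fg'
f = e^(3x), f' = 3·e^(3x)
g = cos(2x), g' = -2·sin(2x)

Answer: 3·e^(3x)·cos(2x) - 2·e^(3x)·sin(2x)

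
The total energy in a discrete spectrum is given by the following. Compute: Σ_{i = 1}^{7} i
Using formula: Σ i^1=n(n+1)/2=7·8/2=28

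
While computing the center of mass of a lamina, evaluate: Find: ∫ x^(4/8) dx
Power rule: ∫ x^(1/2) dx = x^(3/2)/(3/2) + C

Answer: (2/3)·x^(3/2) + C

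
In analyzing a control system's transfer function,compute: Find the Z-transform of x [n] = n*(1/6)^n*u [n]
Using the property Z{n*a^n*u[n]}=az/(z-a)^2
With a=1/6: X(z)=(1/6)z/(z - 1/6)^2, |z| > 1/6

Answer: (1/6)z/(z - 1/6)^2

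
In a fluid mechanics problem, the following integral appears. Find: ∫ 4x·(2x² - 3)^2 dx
Let u=2x² - 3, du=4x dx
∫ u^2 du=u^3/3+C

Answer: (2x² - 3)^3/3+C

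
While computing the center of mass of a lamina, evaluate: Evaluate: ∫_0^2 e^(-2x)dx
Antiderivative: (1/(-2))e^(-2x)
Evaluate: (1/(-2))(e^-4-1)

Answer: (e^-4-1)/(-2)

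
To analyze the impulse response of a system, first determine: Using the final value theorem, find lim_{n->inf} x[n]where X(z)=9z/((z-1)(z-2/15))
Final value theorem: lim x[n] = lim_{z->1} (z-1)*X(z)
(z-1)*X(z) = 9z/(z-2/15)
As z->1: 9/(1-2/15) = 9/(13/15) = 135/13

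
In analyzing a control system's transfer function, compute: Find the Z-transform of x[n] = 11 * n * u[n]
Z{n*u[n]} = z/(z-1)^2
By linearity: Z{11*n*u[n]} = 11z/(z-1)^2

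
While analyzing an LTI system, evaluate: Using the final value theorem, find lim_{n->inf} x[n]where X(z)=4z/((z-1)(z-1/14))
Final value theorem: lim x[n]=lim_{z->1} (z-1)*X(z)
(z-1)*X(z)=4z/(z-1/14)
As z->1: 4/(1-1/14)=4/(13/14)=56/13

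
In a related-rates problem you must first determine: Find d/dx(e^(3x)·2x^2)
Product rule: (fg)' = f'g + fg'
f = e^(3x), f' = 3·e^(3x)
g = 2x^2, g' = 4x

Answer: 6·e^(3x)·x^2 + 4·e^(3x)·x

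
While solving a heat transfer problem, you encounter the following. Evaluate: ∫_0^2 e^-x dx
Antiderivative: -e^-x
Evaluate: -(e^-2-1)

Answer: (e^-2-1)/(-1)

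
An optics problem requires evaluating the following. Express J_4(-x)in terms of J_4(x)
For integer n: J_n(-x)=(-1)^n J_n(x)
With n=4: J_4(-x)=(-1)^4 J_4(x)=J_4(x)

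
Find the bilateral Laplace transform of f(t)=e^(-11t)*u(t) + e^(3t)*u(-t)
For e^(-11t)*u(t): L = 1/(s + 11), Re(s) > -11
For e^(3t)*u(-t): L = -1/(s-3), Re(s) < 3
Combined: F(s) = 1/(s + 11) - 1/(s-3), -11 < Re(s) < 3

Answer: 1/(s + 11) - 1/(s-3), ROC: -11 < Re(s) < 3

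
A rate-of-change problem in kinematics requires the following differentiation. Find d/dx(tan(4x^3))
Chain rule: d/dx[tan(u)] = sec²(u)·u' where u = 4x^3
u' = 12x^2

Answer: 12x^2·sec²(4x^3)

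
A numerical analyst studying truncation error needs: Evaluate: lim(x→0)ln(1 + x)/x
L'Hôpital (0/0): lim 1/(1+x) / 1 = 1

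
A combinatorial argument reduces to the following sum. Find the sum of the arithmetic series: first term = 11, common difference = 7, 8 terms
Last term: a_n=11 + (8 - 1)·7=60
Sum=n(a_1 + a_n)/2=8(11 + 60)/2=284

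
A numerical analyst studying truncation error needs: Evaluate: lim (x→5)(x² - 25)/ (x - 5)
Factor: (x² - 25)=(x-5)(x+5)
Cancel (x-5): lim(x→5) (x+5)=10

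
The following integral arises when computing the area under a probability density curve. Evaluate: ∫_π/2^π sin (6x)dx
Antiderivative: -cos(6x)/6
Evaluate at bounds: [-cos(6·π)/6] - [-cos(6·π/2)/6]
=(-(1)+(-1))/6=-1/3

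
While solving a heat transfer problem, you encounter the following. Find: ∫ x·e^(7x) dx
Integration by parts: u=x, dv=e^(7x) dx
du=dx, v=e^(7x)/7
=x·e^(7x)/7 - ∫ e^(7x)/7 dx
=x·e^(7x)/7 - e^(7x)/49 + C

Answer: e^(7x)(x/7 - 1/49) + C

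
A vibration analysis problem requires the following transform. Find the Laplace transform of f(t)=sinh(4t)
L{sinh(at)} = a/(s²-a²)
L{sinh(4t)} = 4/(s²-16)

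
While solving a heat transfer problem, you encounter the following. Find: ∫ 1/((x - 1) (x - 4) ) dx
Partial fractions: 1/((x-1)(x-4))=A/(x-1)+B/(x-4)
A=-1/3, B=1/3
∫ [-1/3· 1/(x-1)+1/3· 1/(x-4)] dx
=(1/3)[ln|x-4| - ln|x-1|]+C

Answer: (1/3)·ln|(x-4)/(x-1)|+C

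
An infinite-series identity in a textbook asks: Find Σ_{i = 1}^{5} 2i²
= 2·n(n+1)(2n+1)/6 = 2·5·6·11/6 = 110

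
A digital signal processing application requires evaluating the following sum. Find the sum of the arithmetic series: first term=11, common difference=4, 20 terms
Last term: a_n = 11+(20-1)·4 = 87
Sum = n(a_1+a_n)/2 = 20(11+87)/2 = 980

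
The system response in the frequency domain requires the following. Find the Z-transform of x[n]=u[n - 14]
Using the time-shift property: Z{u[n-14]}=z^(-14) * z/(z-1)
=z^(-13)/(z-1)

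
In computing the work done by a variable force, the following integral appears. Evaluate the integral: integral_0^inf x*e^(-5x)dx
This is a Gamma integral. Substitute u = 5x (du = 5 dx):
integral_0^inf x * e^(-5x) dx = (1/5^2) integral_0^inf u^1 * e^(-u) du
= Gamma(2)/5^2 = 1!/5^2 = 1/25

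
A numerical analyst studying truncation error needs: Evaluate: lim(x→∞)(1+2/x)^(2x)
Rewrite as [(1 + 2/x)^x]^2.
lim(1 + 2/x)^x = e^2, so limit = (e^2)^2 = e^4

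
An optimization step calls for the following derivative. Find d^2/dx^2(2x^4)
Apply power rule 2 times:
d^1: 8x^3
d^2: 24x^2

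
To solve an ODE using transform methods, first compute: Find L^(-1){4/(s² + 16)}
L^(-1){w/(s²+w²)}=sin(wt)
Here w=4

Answer: sin(4t)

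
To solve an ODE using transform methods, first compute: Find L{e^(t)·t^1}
First shifting: L{e^(at)f(t)} = F(s-a)
L{t^1} = 1/s^2
Shift s → s-1: 1/(s-1)^2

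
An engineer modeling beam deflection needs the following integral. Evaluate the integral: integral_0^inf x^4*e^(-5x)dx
This is a Gamma integral. Substitute u = 5x (du = 5 dx):
integral_0^inf x^4 * e^(-5x) dx = (1/5^5) integral_0^inf u^4 * e^(-u) du
= Gamma(5)/5^5 = 4!/5^5 = 24/3125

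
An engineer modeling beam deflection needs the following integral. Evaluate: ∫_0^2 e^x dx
Antiderivative: e^x
Evaluate: (e^2-1)

Answer: e^2-1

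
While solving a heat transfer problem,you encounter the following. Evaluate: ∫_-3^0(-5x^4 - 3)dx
Step 1: Find antiderivative F(x) = -x^5 - 3x
Step 2: F(0) - F(-3) = 0 - (252) = -252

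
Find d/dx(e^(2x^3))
Chain rule: d/dx[e^u] = e^u · u' where u = 2x^3
u' = 6x^2

Answer: 6x^2·e^(2x^3)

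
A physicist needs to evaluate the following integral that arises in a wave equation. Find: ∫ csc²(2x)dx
Since d/dx[-cot(2x)] = 2csc²(2x), integral = -cot(2x)/2+C

Answer: (-1/2)cot(2x)+C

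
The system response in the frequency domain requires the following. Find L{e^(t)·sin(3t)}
First shifting: L{e^(at)f(t)} = F(s-a)
L{sin(3t)} = 3/(s²+9)
Shift: 3/((s-1)²+9)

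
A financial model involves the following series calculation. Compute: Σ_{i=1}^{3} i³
Using formula: Σ i^3=[n(n+1)/2]²=[3·4/2]²=36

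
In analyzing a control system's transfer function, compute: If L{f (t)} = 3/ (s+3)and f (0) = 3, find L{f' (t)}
L{f'(t)}=s·F(s) - f(0)=3s/(s + 3) - 3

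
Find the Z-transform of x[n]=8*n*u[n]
Z{n * u[n]}=z/(z-1)^2
By linearity: Z{8 * n * u[n]}=8z/(z-1)^2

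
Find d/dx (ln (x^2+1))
Chain rule: d/dx[ln(u)] = u'/u where u = x^2+1
u' = 2x

Answer: (2x)/(x^2+1)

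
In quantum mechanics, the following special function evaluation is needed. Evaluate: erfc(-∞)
erfc(x)=1 - erf(x); erfc(-∞)=1 - erf(-∞)=1 - (-1)=2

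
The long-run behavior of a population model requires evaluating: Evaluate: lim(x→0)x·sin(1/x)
Squeeze theorem: -|x| ≤ x·sin(1/x) ≤ |x|
Since x → 0 as x → 0, by squeeze theorem the limit is 0

Answer: 0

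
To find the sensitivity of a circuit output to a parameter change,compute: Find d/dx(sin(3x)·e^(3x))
Product rule: (fg)'=f'g + fg'
f=sin(3x), f'=3·cos(3x)
g=e^(3x), g'=3·e^(3x)

Answer: 3·cos(3x)·e^(3x) + 3·sin(3x)·e^(3x)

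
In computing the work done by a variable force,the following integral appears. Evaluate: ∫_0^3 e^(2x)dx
Antiderivative: (1/2)e^(2x)
Evaluate: (1/2)(e^6-1)

Answer: (e^6-1)/2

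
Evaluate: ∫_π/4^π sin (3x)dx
Antiderivative: -cos(3x)/3
Evaluate at bounds: [-cos(3·π)/3] - [-cos(3·π/4)/3]
=(-(-1) + (-√2/2))/3=1/3 - √2/6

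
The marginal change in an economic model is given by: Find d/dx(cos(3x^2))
Chain rule: d/dx[cos(u)] = -sin(u)·u' where u = 3x^2
u' = 6x

Answer: -6x·sin(3x^2)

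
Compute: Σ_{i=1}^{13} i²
Using formula: Σ i^2=n(n + 1)(2n + 1)/6=13·14·27/6=819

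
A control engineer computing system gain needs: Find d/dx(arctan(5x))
d/dx[arctan(u)]=u'/(1 + u²), u=5x, u'=5

Answer: 5/(1 + 25x²)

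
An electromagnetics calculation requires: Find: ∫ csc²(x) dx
Since d/dx[-cot(x)] = csc²(x), integral = -cot(x) + C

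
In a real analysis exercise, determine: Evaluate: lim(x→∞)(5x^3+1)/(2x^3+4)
Divide numerator and denominator by x^3:
lim (5 + 1/x^3)/(2 + 4/x^3) = 5/2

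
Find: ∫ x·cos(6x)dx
By parts: u=x, dv=cos(6x) dx
du=dx, v=sin(6x)/6
=x·sin(6x)/6+cos(6x)/6²+C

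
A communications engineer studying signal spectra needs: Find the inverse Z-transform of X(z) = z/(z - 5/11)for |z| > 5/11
Standard pair: z/(z-a) <-> a^n * u[n] for causal signals
With a = 5/11: x[n] = (5/11)^n * u[n]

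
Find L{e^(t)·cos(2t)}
First shifting: L{e^(at)f(t)} = F(s-a)
L{cos(2t)} = s/(s² + 4)
Shift: (s-1)/((s-1)² + 4)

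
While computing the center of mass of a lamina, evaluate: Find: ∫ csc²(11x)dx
Since d/dx[-cot(11x)]=11csc²(11x), integral=-cot(11x)/11 + C

Answer: (-1/11)cot(11x) + C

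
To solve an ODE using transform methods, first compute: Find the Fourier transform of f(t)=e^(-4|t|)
Using the standard pair: F{e^(-a|t|)} = 2a/(a^2+omega^2)
With a = 4: F(omega) = 8/(16+omega^2)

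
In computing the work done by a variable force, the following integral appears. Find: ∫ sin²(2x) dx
Using identity sin²(u) = (1 - cos(2u))/2:
∫ (1 - cos(4x))/2 dx = x/2 - sin(4x)/8+C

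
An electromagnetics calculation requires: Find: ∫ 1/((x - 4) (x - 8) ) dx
Partial fractions: 1/((x-4)(x-8)) = A/(x-4) + B/(x-8)
A = -1/4, B = 1/4
∫ [-1/4· 1/(x-4) + 1/4· 1/(x-8)] dx
= (1/4)[ln|x-8| - ln|x-4|] + C

Answer: (1/4)·ln|(x-8)/(x-4)| + C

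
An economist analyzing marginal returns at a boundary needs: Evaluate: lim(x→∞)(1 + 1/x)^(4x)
Rewrite as [(1+1/x)^x]^4.
lim(1+1/x)^x=e^1, so limit=(e^1)^4=e^4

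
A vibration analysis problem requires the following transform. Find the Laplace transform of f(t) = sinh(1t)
L{sinh(at)}=a/(s²-a²)
L{sinh(1t)}=1/(s²-1)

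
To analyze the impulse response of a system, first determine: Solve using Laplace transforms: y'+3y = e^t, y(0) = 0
Take L: sY - 0+3Y = 1/(s-1)
Y(s+3) = 1/(s-1)+0
Y = 1/((s-1)(s+3))+0/(s+3)
Partial fractions: 1/((s-1)(s+3)) = (1/4)/(s-1) - (1/4)/(s+3)
So Y = (1/4)/(s-1) - (1/4)/(s+3)
Inverse Laplace transform (L^(-1){1/(s-1)} = e^t, L^(-1){1/(s+3)} = e^(-3t)):

Answer: y(t) = (1/4)·e^t - (1/4)·e^(-3t)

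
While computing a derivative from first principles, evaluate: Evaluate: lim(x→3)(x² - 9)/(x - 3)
Factor: (x² - 9)=(x-3)(x + 3)
Cancel (x-3): lim(x→3) (x + 3)=6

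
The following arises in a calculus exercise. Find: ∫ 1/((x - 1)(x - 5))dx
Partial fractions: 1/((x-1)(x-5)) = A/(x-1) + B/(x-5)
A = -1/4, B = 1/4
∫ [-1/4· 1/(x-1) + 1/4· 1/(x-5)] dx
= (1/4)[ln|x-5| - ln|x-1|] + C

Answer: (1/4)·ln|(x-5)/(x-1)| + C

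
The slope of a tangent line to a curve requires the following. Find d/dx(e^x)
Chain rule: d/dx[e^u]=e^u · u' where u=x
u'=1

Answer: 1·e^x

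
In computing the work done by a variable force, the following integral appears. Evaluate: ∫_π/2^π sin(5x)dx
Antiderivative: -cos(5x)/5
Evaluate at bounds: [-cos(5·π)/5] - [-cos(5·π/2)/5]
=(-(-1)+(0))/5=1/5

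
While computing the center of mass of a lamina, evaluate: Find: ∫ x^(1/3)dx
Power rule: ∫ x^(1/3) dx = x^(4/3)/(4/3) + C

Answer: (3/4)·x^(4/3) + C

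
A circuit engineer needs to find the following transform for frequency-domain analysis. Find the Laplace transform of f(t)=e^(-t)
L{e^(at)} = 1/(s-a)
L{e^(-t)} = 1/(s + 1)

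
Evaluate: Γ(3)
Γ(n)=(n-1)! for positive integers
Γ(3)=2!=2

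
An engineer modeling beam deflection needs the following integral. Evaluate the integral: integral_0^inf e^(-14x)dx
integral_0^inf e^(-14x) dx = [-1/14*e^(-14x)]_0^inf
= 0 - (-1/14) = 1/14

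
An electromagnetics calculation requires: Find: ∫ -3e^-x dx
Since d/dx[e^-x] = - e^-x, we get 3e^-x+C

Answer: 3e^-x+C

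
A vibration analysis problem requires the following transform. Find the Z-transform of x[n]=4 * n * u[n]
Z{n * u[n]} = z/(z-1)^2
By linearity: Z{4 * n * u[n]} = 4z/(z-1)^2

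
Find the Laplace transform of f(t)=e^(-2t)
L{e^(at)}=1/(s-a)
L{e^(-2t)}=1/(s + 2)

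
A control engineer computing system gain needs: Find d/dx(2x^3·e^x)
Product rule: (fg)' = f'g+fg'
f = 2x^3, f' = 6x^2
g = e^x, g' = e^x

Answer: 6x^2·e^x+2x^3·e^x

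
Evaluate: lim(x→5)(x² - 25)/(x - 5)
Factor: (x² - 25)=(x-5)(x+5)
Cancel (x-5): lim(x→5) (x+5)=10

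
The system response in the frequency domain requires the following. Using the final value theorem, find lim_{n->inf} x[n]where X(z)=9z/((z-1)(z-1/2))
Final value theorem: lim x[n] = lim_{z->1} (z-1)*X(z)
(z-1)*X(z) = 9z/(z-1/2)
As z->1: 9/(1-1/2) = 9/(1/2) = 18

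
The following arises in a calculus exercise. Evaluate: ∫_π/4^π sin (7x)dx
Antiderivative: -cos(7x)/7
Evaluate at bounds: [-cos(7·π)/7] - [-cos(7·π/4)/7]
= (-(-1)+(√2/2))/7 = 1/7+√2/14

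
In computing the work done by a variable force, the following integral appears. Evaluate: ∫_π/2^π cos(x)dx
Antiderivative: sin(x)
Evaluate at bounds: [sin(1·π)/1] - [sin(1·π/2)/1]
=((0) - (1))/1=-1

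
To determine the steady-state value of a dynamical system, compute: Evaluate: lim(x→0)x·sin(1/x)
Squeeze theorem: -|x| ≤ x·sin(1/x) ≤ |x|
Since x → 0 as x → 0, by squeeze theorem the limit is 0

Answer: 0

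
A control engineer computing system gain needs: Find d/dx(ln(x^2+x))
Chain rule: d/dx[ln(u)]=u'/u where u=x^2 + x
u'=2x + 1

Answer: (2x + 1)/(x^2 + x)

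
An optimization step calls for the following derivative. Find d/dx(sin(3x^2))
Chain rule: d/dx[sin(u)]=cos(u)·u' where u=3x^2
u'=6x

Answer: 6x·cos(3x^2)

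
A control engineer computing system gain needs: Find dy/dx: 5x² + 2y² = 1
Differentiate: 10x+4y·(dy/dx)=0
dy/dx=-10x/(4y)=-(5/2)·(x/y)

Answer: dy/dx=-(5/2)·(x/y)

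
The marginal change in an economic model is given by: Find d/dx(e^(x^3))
Chain rule: d/dx[e^u]=e^u · u' where u=x^3
u'=3x^2

Answer: 3x^2·e^(x^3)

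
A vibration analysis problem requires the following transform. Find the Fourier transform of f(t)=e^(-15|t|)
Using the standard pair: F{e^(-a|t|)} = 2a/(a^2 + omega^2)
With a = 15: F(omega) = 30/(225 + omega^2)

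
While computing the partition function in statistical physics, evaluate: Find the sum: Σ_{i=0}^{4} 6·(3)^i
Geometric series: S=a(1 - r^n)/(1 - r)
a=6, r=3, n=5
S=6(1-243)/-2=726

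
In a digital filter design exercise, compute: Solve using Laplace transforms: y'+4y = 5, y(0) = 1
Take L of both sides: sY(s) - 1 + 4Y(s)=5/s
Y(s)(s + 4)=5/s + 1
Y(s)=5/(s(s + 4)) + 1/(s + 4)
Partial fractions: 5/(s(s + 4))=(5/4)/s - (5/4)/(s + 4)
So Y(s)=(5/4)/s - (1/4)/(s + 4)
Inverse transform (L^(-1){1/s}=1, L^(-1){1/(s + 4)}=e^(-4t)):

Answer: y(t)=5/4 - (1/4)·e^(-4t)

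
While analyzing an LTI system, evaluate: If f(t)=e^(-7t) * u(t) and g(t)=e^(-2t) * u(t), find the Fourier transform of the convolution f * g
By the convolution theorem: F{f * g} = F(omega) * G(omega)
F(omega) = 1/(7+j * omega), G(omega) = 1/(2+j * omega)
F{f * g} = 1/((7+j * omega)(2+j * omega))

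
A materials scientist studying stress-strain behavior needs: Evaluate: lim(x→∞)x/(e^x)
Apply L'Hôpital 1 times (∞/∞ each time):
Eventually get 1!/(e^x) → 0

Answer: 0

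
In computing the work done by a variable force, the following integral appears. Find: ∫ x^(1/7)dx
Power rule: ∫ x^(1/7) dx=x^(8/7)/(8/7)+C

Answer: (7/8)·x^(8/7)+C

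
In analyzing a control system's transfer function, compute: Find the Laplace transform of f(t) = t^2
L{t^n} = n!/s^(n + 1)
L{t^2} = 2!/s^3 = 2/s^3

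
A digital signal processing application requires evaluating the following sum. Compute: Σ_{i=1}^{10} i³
Using formula: Σ i^3 = [n(n+1)/2]² = [10·11/2]² = 3025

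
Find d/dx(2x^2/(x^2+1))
Quotient rule: (f/g)'=(f'g - fg')/g²
f=2x^2, f'=4x
g=x^2+1, g'=2x

Answer: (4x·(x^2+1)-4x^3)/(x^2+1)²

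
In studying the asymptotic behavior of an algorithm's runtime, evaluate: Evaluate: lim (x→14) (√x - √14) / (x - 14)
Multiply by conjugate (√x + √14)/(√x + √14):
= (x - 14)/((x - 14)(√x + √14)) = 1/(√x + √14)
As x → 14: 1/(2√14)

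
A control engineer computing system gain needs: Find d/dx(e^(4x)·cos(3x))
Product rule: (fg)'=f'g + fg'
f=e^(4x), f'=4·e^(4x)
g=cos(3x), g'=-3·sin(3x)

Answer: 4·e^(4x)·cos(3x) - 3·e^(4x)·sin(3x)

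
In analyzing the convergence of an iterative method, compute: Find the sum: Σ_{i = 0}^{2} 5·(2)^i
Geometric series: S = a(1 - r^n)/(1 - r)
a = 5, r = 2, n = 3
S = 5(1 - 8)/-1 = 35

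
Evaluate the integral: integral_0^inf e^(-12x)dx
integral_0^inf e^(-12x) dx = [-1/12*e^(-12x)]_0^inf
= 0 - (-1/12) = 1/12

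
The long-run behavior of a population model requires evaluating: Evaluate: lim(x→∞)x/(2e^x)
Apply L'Hôpital 1 times (∞/∞ each time):
Eventually get 1!/(2e^x) → 0

Answer: 0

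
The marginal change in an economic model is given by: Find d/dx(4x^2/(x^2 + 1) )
Quotient rule: (f/g)'=(f'g - fg')/g²
f=4x^2, f'=8x
g=x^2 + 1, g'=2x

Answer: (8x·(x^2 + 1) - 8x^3)/(x^2 + 1)²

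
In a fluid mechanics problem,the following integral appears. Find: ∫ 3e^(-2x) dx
Since d/dx[e^(-2x)]=-2e^(-2x), we get -3/2 e^(-2x)+C

Answer: (-3/2)e^(-2x)+C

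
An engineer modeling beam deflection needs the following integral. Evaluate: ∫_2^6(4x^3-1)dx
Step 1: Find antiderivative F(x) = x^4 - x
Step 2: F(6) - F(2) = 1290 - (14) = 1276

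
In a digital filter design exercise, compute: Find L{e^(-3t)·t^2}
First shifting: L{e^(at)f(t)}=F(s-a)
L{t^2}=2/s^3
Shift s → s+3: 2/(s+3)^3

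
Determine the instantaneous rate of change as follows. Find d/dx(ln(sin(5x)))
Chain rule: d/dx[ln(u)]=u'/u where u=sin(5x)
u'=5cos(5x)

Answer: (5cos(5x))/(sin(5x))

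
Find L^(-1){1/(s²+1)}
L^(-1){w/(s²+w²)}=sin(wt)
Here w=1

Answer: sin(t)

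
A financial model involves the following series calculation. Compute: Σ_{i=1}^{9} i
Using formula: Σ i^1=n(n+1)/2=9·10/2=45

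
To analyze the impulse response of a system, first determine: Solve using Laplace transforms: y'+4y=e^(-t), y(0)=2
Take L: sY - 2 + 4Y = 1/(s + 1)
Y(s + 4) = 1/(s + 1) + 2
Y = 1/((s + 1)(s + 4)) + 2/(s + 4)
Partial fractions: 1/((s + 1)(s + 4)) = (1/3)/(s + 1) - (1/3)/(s + 4)
So Y = (1/3)/(s + 1) + (5/3)/(s + 4)
Inverse Laplace transform (L^(-1){1/(s + 1)} = e^(-t), L^(-1){1/(s + 4)} = e^(-4t)):

Answer: y(t) = (1/3)·e^(-t) + (5/3)·e^(-4t)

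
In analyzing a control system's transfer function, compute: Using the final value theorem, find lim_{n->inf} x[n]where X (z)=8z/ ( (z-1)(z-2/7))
Final value theorem: lim x[n]=lim_{z->1} (z-1) * X(z)
(z-1) * X(z)=8z/(z-2/7)
As z->1: 8/(1 - 2/7)=8/(5/7)=56/5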